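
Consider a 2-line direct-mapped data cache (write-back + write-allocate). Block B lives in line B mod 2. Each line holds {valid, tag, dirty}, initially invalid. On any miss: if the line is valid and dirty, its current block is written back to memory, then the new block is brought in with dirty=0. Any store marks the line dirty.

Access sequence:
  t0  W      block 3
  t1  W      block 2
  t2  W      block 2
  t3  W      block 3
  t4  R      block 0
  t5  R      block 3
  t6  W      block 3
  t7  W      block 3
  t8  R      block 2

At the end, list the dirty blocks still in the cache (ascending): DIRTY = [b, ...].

DIRTY = [3]

0: W B3 -> L1 miss  d=D]
1: W B2 -> L0 miss  d=D]
2: W B2 -> L0 hit  d=D]
3: W B3 -> L1 hit  d=D]
4: R B0 -> L0 miss wb->B2  d=-]
5: R B3 -> L1 hit  d=D]
6: W B3 -> L1 hit  d=D]
7: W B3 -> L1 hit  d=D]
8: R B2 -> L0 miss  d=-]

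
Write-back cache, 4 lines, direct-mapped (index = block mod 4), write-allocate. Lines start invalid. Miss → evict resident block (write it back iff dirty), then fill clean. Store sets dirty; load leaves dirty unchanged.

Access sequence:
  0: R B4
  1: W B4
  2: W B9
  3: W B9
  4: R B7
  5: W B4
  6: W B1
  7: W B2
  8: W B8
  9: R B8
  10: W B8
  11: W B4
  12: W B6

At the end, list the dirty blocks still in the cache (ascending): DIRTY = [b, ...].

0: R B4 -> L0 miss  d=-]
1: W B4 -> L0 hit  d=D]
2: W B9 -> L1 miss  d=D]
3: W B9 -> L1 hit  d=D]
4: R B7 -> L3 miss  d=-]
5: W B4 -> L0 hit  d=D]
6: W B1 -> L1 miss wb->B9  d=D]
7: W B2 -> L2 miss  d=D]
8: W B8 -> L0 miss wb->B4  d=D]
9: R B8 -> L0 hit  d=D]
10: W B8 -> L0 hit  d=D]
11: W B4 -> L0 miss wb->B8  d=D]
12: W B6 -> L2 miss wb->B2  d=D]

DIRTY = [1, 4, 6]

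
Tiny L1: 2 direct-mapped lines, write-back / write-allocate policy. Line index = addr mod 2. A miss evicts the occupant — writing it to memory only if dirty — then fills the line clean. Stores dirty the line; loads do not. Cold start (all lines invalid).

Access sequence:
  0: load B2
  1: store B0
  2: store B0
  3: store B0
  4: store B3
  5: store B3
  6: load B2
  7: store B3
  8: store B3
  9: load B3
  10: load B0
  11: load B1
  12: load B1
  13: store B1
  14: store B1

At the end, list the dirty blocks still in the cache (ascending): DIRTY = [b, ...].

0: R B2 -> L0 miss  d=-]
1: W B0 -> L0 miss  d=D]
2: W B0 -> L0 hit  d=D]
3: W B0 -> L0 hit  d=D]
4: W B3 -> L1 miss  d=D]
5: W B3 -> L1 hit  d=D]
6: R B2 -> L0 miss wb->B0  d=-]
7: W B3 -> L1 hit  d=D]
8: W B3 -> L1 hit  d=D]
9: R B3 -> L1 hit  d=D]
10: R B0 -> L0 miss  d=-]
11: R B1 -> L1 miss wb->B3  d=-]
12: R B1 -> L1 hit  d=-]
13: W B1 -> L1 hit  d=D]
14: W B1 -> L1 hit  d=D]

DIRTY = [1]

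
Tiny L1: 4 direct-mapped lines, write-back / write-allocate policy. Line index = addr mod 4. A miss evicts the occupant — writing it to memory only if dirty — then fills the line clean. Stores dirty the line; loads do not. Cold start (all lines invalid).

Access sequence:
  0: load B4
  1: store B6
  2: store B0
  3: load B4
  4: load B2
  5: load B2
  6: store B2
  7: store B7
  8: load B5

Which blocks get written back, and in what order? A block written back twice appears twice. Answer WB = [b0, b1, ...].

0: R B4 → L0 miss [-]
1: W B6 → L2 miss [D]
2: W B0 → L0 miss [D]
3: R B4 → L0 miss wb→B0 [-]
4: R B2 → L2 miss wb→B6 [-]
5: R B2 → L2 hit [-]
6: W B2 → L2 hit [D]
7: W B7 → L3 miss [D]
8: R B5 → L1 miss [-]

WB = [0, 6]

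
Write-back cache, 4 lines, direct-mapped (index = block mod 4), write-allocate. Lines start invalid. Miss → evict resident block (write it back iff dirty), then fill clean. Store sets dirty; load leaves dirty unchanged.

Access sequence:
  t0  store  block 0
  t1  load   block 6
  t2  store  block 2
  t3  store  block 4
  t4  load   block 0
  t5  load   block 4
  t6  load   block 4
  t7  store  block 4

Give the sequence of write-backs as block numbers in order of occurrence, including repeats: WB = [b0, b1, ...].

WB = [0, 4]

0: W B0 → L0 miss [D]
1: R B6 → L2 miss [-]
2: W B2 → L2 miss [D]
3: W B4 → L0 miss wb→B0 [D]
4: R B0 → L0 miss wb→B4 [-]
5: R B4 → L0 miss [-]
6: R B4 → L0 hit [-]
7: W B4 → L0 hit [D]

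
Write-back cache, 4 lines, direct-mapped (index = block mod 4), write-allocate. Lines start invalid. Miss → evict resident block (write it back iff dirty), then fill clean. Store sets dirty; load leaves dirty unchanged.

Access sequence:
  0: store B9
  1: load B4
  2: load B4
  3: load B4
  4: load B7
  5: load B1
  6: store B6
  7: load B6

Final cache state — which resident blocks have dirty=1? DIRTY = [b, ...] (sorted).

  0 | W B9 → L1 miss [D]
  1 | R B4 → L0 miss [-]
  2 | R B4 → L0 hit [-]
  3 | R B4 → L0 hit [-]
  4 | R B7 → L3 miss [-]
  5 | R B1 → L1 miss wb→B9 [-]
  6 | W B6 → L2 miss [D]
  7 | R B6 → L2 hit [D]

DIRTY = [6]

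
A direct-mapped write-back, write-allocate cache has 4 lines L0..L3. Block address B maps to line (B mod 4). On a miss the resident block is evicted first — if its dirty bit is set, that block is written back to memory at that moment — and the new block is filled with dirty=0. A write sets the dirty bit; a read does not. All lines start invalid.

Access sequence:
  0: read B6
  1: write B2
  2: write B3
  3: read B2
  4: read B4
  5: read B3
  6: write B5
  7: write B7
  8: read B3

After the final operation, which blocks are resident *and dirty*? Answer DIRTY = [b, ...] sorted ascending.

DIRTY = [2, 5]

0: R B6 -> L2 miss  d=-]
1: W B2 -> L2 miss  d=D]
2: W B3 -> L3 miss  d=D]
3: R B2 -> L2 hit  d=D]
4: R B4 -> L0 miss  d=-]
5: R B3 -> L3 hit  d=D]
6: W B5 -> L1 miss  d=D]
7: W B7 -> L3 miss wb->B3  d=D]
8: R B3 -> L3 miss wb->B7  d=-]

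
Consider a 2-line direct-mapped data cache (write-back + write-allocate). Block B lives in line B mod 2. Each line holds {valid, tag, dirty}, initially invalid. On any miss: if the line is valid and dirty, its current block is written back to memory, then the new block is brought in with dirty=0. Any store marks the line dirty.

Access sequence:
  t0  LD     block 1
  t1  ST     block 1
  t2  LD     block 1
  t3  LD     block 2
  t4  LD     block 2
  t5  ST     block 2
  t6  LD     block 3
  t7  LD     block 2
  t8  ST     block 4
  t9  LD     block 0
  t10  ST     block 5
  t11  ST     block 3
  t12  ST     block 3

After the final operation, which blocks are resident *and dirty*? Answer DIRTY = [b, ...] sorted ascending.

DIRTY = [3]

0: R B1 -> L1 miss  d=-]
1: W B1 -> L1 hit  d=D]
2: R B1 -> L1 hit  d=D]
3: R B2 -> L0 miss  d=-]
4: R B2 -> L0 hit  d=-]
5: W B2 -> L0 hit  d=D]
6: R B3 -> L1 miss wb->B1  d=-]
7: R B2 -> L0 hit  d=D]
8: W B4 -> L0 miss wb->B2  d=D]
9: R B0 -> L0 miss wb->B4  d=-]
10: W B5 -> L1 miss  d=D]
11: W B3 -> L1 miss wb->B5  d=D]
12: W B3 -> L1 hit  d=D]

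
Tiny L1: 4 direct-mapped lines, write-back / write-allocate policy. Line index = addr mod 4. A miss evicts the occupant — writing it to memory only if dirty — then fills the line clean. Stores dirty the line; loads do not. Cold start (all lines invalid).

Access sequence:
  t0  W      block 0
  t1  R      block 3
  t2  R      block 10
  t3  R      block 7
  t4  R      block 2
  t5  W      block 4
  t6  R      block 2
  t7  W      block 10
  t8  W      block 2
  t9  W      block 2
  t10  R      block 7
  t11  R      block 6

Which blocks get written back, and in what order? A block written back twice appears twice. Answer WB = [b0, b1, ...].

WB = [0, 10, 2]

  0 | W B0 → L0 miss [D]
  1 | R B3 → L3 miss [-]
  2 | R B10 → L2 miss [-]
  3 | R B7 → L3 miss [-]
  4 | R B2 → L2 miss [-]
  5 | W B4 → L0 miss wb→B0 [D]
  6 | R B2 → L2 hit [-]
  7 | W B10 → L2 miss [D]
  8 | W B2 → L2 miss wb→B10 [D]
  9 | W B2 → L2 hit [D]
  10 | R B7 → L3 hit [-]
  11 | R B6 → L2 miss wb→B2 [-]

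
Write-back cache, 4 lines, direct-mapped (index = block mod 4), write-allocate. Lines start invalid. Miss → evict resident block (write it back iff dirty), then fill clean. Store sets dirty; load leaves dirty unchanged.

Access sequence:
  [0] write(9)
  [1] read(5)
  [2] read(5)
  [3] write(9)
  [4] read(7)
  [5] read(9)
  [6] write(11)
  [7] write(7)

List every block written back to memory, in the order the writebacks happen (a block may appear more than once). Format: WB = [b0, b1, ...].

WB = [9, 11]

0: W B9 -> L1 miss  d=D]
1: R B5 -> L1 miss wb->B9  d=-]
2: R B5 -> L1 hit  d=-]
3: W B9 -> L1 miss  d=D]
4: R B7 -> L3 miss  d=-]
5: R B9 -> L1 hit  d=D]
6: W B11 -> L3 miss  d=D]
7: W B7 -> L3 miss wb->B11  d=D]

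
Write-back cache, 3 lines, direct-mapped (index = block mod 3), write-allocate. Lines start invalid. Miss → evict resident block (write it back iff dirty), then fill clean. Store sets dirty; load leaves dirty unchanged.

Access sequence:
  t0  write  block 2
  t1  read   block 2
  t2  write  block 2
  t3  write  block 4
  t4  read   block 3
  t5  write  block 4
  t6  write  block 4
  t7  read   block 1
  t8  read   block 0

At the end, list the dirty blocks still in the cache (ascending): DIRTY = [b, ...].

0: W B2 → L2 miss [D]
1: R B2 → L2 hit [D]
2: W B2 → L2 hit [D]
3: W B4 → L1 miss [D]
4: R B3 → L0 miss [-]
5: W B4 → L1 hit [D]
6: W B4 → L1 hit [D]
7: R B1 → L1 miss wb→B4 [-]
8: R B0 → L0 miss [-]

DIRTY = [2]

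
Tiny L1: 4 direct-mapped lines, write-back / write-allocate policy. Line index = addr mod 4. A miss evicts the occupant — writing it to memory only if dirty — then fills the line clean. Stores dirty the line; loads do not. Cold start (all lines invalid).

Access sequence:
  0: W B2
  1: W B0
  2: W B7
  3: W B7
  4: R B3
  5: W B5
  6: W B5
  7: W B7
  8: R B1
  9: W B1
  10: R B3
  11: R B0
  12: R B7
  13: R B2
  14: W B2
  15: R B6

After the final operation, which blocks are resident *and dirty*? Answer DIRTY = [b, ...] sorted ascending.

DIRTY = [0, 1]

0: W B2 -> L2 miss  d=D]
1: W B0 -> L0 miss  d=D]
2: W B7 -> L3 miss  d=D]
3: W B7 -> L3 hit  d=D]
4: R B3 -> L3 miss wb->B7  d=-]
5: W B5 -> L1 miss  d=D]
6: W B5 -> L1 hit  d=D]
7: W B7 -> L3 miss  d=D]
8: R B1 -> L1 miss wb->B5  d=-]
9: W B1 -> L1 hit  d=D]
10: R B3 -> L3 miss wb->B7  d=-]
11: R B0 -> L0 hit  d=D]
12: R B7 -> L3 miss  d=-]
13: R B2 -> L2 hit  d=D]
14: W B2 -> L2 hit  d=D]
15: R B6 -> L2 miss wb->B2  d=-]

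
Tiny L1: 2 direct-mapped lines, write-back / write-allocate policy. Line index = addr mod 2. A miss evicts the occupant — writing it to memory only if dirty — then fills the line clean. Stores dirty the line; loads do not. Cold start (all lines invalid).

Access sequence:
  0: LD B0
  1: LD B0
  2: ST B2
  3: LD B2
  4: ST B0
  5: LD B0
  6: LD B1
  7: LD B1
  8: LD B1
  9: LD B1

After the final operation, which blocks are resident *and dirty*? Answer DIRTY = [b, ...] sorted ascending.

DIRTY = [0]

0: R B0 -> L0 miss  d=-]
1: R B0 -> L0 hit  d=-]
2: W B2 -> L0 miss  d=D]
3: R B2 -> L0 hit  d=D]
4: W B0 -> L0 miss wb->B2  d=D]
5: R B0 -> L0 hit  d=D]
6: R B1 -> L1 miss  d=-]
7: R B1 -> L1 hit  d=-]
8: R B1 -> L1 hit  d=-]
9: R B1 -> L1 hit  d=-]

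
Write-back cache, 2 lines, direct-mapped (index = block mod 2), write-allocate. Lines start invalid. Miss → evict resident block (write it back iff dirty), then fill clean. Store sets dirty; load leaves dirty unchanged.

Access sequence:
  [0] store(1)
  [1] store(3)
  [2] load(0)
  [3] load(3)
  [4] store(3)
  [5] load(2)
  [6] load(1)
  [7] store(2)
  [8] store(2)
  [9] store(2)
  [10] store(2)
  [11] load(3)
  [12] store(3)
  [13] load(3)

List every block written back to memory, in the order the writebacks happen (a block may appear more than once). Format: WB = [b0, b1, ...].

0: W B1 → L1 miss [D]
1: W B3 → L1 miss wb→B1 [D]
2: R B0 → L0 miss [-]
3: R B3 → L1 hit [D]
4: W B3 → L1 hit [D]
5: R B2 → L0 miss [-]
6: R B1 → L1 miss wb→B3 [-]
7: W B2 → L0 hit [D]
8: W B2 → L0 hit [D]
9: W B2 → L0 hit [D]
10: W B2 → L0 hit [D]
11: R B3 → L1 miss [-]
12: W B3 → L1 hit [D]
13: R B3 → L1 hit [D]

WB = [1, 3]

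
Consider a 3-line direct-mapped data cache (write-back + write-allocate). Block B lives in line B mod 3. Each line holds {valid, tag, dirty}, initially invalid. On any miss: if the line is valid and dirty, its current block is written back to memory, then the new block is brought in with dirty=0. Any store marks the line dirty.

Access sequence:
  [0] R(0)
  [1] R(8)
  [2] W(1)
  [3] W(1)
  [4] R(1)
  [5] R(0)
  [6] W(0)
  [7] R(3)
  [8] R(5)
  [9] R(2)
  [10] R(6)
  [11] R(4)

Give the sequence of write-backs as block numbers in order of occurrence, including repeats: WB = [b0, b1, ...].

0: R B0 -> L0 miss  d=-]
1: R B8 -> L2 miss  d=-]
2: W B1 -> L1 miss  d=D]
3: W B1 -> L1 hit  d=D]
4: R B1 -> L1 hit  d=D]
5: R B0 -> L0 hit  d=-]
6: W B0 -> L0 hit  d=D]
7: R B3 -> L0 miss wb->B0  d=-]
8: R B5 -> L2 miss  d=-]
9: R B2 -> L2 miss  d=-]
10: R B6 -> L0 miss  d=-]
11: R B4 -> L1 miss wb->B1  d=-]

WB = [0, 1]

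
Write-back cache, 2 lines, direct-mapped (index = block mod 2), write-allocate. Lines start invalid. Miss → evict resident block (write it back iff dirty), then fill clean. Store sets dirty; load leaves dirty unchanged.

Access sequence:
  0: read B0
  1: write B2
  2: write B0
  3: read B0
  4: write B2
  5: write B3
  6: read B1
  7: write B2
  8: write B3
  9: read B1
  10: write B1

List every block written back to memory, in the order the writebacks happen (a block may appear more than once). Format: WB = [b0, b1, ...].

WB = [2, 0, 3, 3]

  0 | R B0 → L0 miss [-]
  1 | W B2 → L0 miss [D]
  2 | W B0 → L0 miss wb→B2 [D]
  3 | R B0 → L0 hit [D]
  4 | W B2 → L0 miss wb→B0 [D]
  5 | W B3 → L1 miss [D]
  6 | R B1 → L1 miss wb→B3 [-]
  7 | W B2 → L0 hit [D]
  8 | W B3 → L1 miss [D]
  9 | R B1 → L1 miss wb→B3 [-]
  10 | W B1 → L1 hit [D]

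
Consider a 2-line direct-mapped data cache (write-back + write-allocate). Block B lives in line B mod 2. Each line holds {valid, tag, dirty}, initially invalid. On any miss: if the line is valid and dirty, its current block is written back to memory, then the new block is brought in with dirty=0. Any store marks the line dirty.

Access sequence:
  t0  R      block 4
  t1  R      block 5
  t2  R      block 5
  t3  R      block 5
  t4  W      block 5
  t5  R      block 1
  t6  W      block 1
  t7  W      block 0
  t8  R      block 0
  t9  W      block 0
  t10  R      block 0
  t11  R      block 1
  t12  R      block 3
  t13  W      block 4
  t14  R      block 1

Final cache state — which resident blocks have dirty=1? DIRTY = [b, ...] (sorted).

DIRTY = [4]

0: R B4 -> L0 miss  d=-]
1: R B5 -> L1 miss  d=-]
2: R B5 -> L1 hit  d=-]
3: R B5 -> L1 hit  d=-]
4: W B5 -> L1 hit  d=D]
5: R B1 -> L1 miss wb->B5  d=-]
6: W B1 -> L1 hit  d=D]
7: W B0 -> L0 miss  d=D]
8: R B0 -> L0 hit  d=D]
9: W B0 -> L0 hit  d=D]
10: R B0 -> L0 hit  d=D]
11: R B1 -> L1 hit  d=D]
12: R B3 -> L1 miss wb->B1  d=-]
13: W B4 -> L0 miss wb->B0  d=D]
14: R B1 -> L1 miss  d=-]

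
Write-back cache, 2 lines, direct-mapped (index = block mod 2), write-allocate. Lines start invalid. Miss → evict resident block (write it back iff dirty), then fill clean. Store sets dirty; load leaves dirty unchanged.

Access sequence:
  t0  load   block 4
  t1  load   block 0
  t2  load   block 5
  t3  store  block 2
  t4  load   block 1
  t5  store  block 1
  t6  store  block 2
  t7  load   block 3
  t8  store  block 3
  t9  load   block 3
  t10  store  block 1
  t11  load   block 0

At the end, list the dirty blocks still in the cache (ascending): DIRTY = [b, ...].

0: R B4 -> L0 miss  d=-]
1: R B0 -> L0 miss  d=-]
2: R B5 -> L1 miss  d=-]
3: W B2 -> L0 miss  d=D]
4: R B1 -> L1 miss  d=-]
5: W B1 -> L1 hit  d=D]
6: W B2 -> L0 hit  d=D]
7: R B3 -> L1 miss wb->B1  d=-]
8: W B3 -> L1 hit  d=D]
9: R B3 -> L1 hit  d=D]
10: W B1 -> L1 miss wb->B3  d=D]
11: R B0 -> L0 miss wb->B2  d=-]

DIRTY = [1]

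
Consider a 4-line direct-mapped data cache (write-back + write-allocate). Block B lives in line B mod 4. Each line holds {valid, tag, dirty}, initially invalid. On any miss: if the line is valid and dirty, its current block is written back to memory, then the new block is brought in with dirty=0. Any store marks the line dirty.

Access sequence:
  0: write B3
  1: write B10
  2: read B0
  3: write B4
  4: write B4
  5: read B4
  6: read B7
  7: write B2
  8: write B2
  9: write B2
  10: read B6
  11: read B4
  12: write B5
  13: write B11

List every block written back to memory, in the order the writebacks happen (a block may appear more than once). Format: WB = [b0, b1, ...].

  0 | W B3 → L3 miss [D]
  1 | W B10 → L2 miss [D]
  2 | R B0 → L0 miss [-]
  3 | W B4 → L0 miss [D]
  4 | W B4 → L0 hit [D]
  5 | R B4 → L0 hit [D]
  6 | R B7 → L3 miss wb→B3 [-]
  7 | W B2 → L2 miss wb→B10 [D]
  8 | W B2 → L2 hit [D]
  9 | W B2 → L2 hit [D]
  10 | R B6 → L2 miss wb→B2 [-]
  11 | R B4 → L0 hit [D]
  12 | W B5 → L1 miss [D]
  13 | W B11 → L3 miss [D]

WB = [3, 10, 2]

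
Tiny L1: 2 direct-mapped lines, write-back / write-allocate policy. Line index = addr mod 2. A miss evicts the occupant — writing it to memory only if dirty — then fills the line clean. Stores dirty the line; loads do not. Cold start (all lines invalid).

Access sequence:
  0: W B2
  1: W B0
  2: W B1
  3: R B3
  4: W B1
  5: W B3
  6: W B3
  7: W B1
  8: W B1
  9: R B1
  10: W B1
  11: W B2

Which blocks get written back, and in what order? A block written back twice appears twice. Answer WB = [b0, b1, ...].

  0 | W B2 → L0 miss [D]
  1 | W B0 → L0 miss wb→B2 [D]
  2 | W B1 → L1 miss [D]
  3 | R B3 → L1 miss wb→B1 [-]
  4 | W B1 → L1 miss [D]
  5 | W B3 → L1 miss wb→B1 [D]
  6 | W B3 → L1 hit [D]
  7 | W B1 → L1 miss wb→B3 [D]
  8 | W B1 → L1 hit [D]
  9 | R B1 → L1 hit [D]
  10 | W B1 → L1 hit [D]
  11 | W B2 → L0 miss wb→B0 [D]

WB = [2, 1, 1, 3, 0]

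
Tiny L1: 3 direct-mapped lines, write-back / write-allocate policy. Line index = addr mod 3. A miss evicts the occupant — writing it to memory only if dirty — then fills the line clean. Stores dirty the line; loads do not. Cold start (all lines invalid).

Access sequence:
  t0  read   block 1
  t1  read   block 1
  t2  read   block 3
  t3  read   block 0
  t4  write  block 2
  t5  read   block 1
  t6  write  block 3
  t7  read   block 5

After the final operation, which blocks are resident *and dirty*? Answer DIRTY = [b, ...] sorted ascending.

DIRTY = [3]

0: R B1 -> L1 miss  d=-]
1: R B1 -> L1 hit  d=-]
2: R B3 -> L0 miss  d=-]
3: R B0 -> L0 miss  d=-]
4: W B2 -> L2 miss  d=D]
5: R B1 -> L1 hit  d=-]
6: W B3 -> L0 miss  d=D]
7: R B5 -> L2 miss wb->B2  d=-]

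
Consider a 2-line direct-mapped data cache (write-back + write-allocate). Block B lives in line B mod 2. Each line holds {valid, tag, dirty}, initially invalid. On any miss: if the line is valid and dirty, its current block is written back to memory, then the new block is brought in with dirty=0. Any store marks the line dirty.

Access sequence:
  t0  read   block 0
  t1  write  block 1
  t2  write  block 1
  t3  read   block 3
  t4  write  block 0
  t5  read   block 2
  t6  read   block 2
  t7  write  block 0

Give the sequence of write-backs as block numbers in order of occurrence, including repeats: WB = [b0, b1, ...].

  0 | R B0 → L0 miss [-]
  1 | W B1 → L1 miss [D]
  2 | W B1 → L1 hit [D]
  3 | R B3 → L1 miss wb→B1 [-]
  4 | W B0 → L0 hit [D]
  5 | R B2 → L0 miss wb→B0 [-]
  6 | R B2 → L0 hit [-]
  7 | W B0 → L0 miss [D]

WB = [1, 0]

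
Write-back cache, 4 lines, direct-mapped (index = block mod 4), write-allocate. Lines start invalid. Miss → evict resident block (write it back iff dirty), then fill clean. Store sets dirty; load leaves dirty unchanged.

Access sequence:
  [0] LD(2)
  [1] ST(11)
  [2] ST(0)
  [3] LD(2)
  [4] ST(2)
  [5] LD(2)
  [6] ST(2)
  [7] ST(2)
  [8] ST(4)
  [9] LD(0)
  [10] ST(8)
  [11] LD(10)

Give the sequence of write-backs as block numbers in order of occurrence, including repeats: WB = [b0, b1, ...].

WB = [0, 4, 2]

  0 | R B2 → L2 miss [-]
  1 | W B11 → L3 miss [D]
  2 | W B0 → L0 miss [D]
  3 | R B2 → L2 hit [-]
  4 | W B2 → L2 hit [D]
  5 | R B2 → L2 hit [D]
  6 | W B2 → L2 hit [D]
  7 | W B2 → L2 hit [D]
  8 | W B4 → L0 miss wb→B0 [D]
  9 | R B0 → L0 miss wb→B4 [-]
  10 | W B8 → L0 miss [D]
  11 | R B10 → L2 miss wb→B2 [-]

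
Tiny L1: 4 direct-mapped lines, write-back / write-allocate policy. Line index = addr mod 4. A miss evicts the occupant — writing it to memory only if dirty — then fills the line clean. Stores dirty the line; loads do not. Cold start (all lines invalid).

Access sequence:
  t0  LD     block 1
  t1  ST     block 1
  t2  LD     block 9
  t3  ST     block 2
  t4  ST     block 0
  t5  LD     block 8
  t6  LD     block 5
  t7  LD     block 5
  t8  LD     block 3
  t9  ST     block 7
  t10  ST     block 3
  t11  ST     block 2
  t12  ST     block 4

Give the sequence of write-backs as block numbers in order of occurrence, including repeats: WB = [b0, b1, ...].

0: R B1 -> L1 miss  d=-]
1: W B1 -> L1 hit  d=D]
2: R B9 -> L1 miss wb->B1  d=-]
3: W B2 -> L2 miss  d=D]
4: W B0 -> L0 miss  d=D]
5: R B8 -> L0 miss wb->B0  d=-]
6: R B5 -> L1 miss  d=-]
7: R B5 -> L1 hit  d=-]
8: R B3 -> L3 miss  d=-]
9: W B7 -> L3 miss  d=D]
10: W B3 -> L3 miss wb->B7  d=D]
11: W B2 -> L2 hit  d=D]
12: W B4 -> L0 miss  d=D]

WB = [1, 0, 7]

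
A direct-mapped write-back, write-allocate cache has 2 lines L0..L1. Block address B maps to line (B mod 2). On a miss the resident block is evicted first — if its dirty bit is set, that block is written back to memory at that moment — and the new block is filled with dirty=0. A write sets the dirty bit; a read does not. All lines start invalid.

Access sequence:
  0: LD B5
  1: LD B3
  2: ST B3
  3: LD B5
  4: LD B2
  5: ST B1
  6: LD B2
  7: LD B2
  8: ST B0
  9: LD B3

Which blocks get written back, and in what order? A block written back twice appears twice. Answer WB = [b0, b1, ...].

  0 | R B5 → L1 miss [-]
  1 | R B3 → L1 miss [-]
  2 | W B3 → L1 hit [D]
  3 | R B5 → L1 miss wb→B3 [-]
  4 | R B2 → L0 miss [-]
  5 | W B1 → L1 miss [D]
  6 | R B2 → L0 hit [-]
  7 | R B2 → L0 hit [-]
  8 | W B0 → L0 miss [D]
  9 | R B3 → L1 miss wb→B1 [-]

WB = [3, 1]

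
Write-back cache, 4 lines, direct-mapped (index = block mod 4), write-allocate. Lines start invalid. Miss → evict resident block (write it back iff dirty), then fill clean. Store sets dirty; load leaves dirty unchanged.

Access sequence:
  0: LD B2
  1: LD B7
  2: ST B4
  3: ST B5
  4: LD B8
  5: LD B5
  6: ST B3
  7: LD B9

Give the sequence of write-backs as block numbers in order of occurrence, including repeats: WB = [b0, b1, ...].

0: R B2 → L2 miss [-]
1: R B7 → L3 miss [-]
2: W B4 → L0 miss [D]
3: W B5 → L1 miss [D]
4: R B8 → L0 miss wb→B4 [-]
5: R B5 → L1 hit [D]
6: W B3 → L3 miss [D]
7: R B9 → L1 miss wb→B5 [-]

WB = [4, 5]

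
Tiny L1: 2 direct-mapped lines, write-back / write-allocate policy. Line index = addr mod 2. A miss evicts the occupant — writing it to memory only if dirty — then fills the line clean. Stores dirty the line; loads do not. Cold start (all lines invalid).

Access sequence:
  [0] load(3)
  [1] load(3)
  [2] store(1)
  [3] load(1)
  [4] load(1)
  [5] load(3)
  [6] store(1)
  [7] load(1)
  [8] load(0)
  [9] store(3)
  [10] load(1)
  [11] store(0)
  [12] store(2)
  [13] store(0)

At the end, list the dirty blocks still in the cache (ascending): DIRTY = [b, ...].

DIRTY = [0]

  0 | R B3 → L1 miss [-]
  1 | R B3 → L1 hit [-]
  2 | W B1 → L1 miss [D]
  3 | R B1 → L1 hit [D]
  4 | R B1 → L1 hit [D]
  5 | R B3 → L1 miss wb→B1 [-]
  6 | W B1 → L1 miss [D]
  7 | R B1 → L1 hit [D]
  8 | R B0 → L0 miss [-]
  9 | W B3 → L1 miss wb→B1 [D]
  10 | R B1 → L1 miss wb→B3 [-]
  11 | W B0 → L0 hit [D]
  12 | W B2 → L0 miss wb→B0 [D]
  13 | W B0 → L0 miss wb→B2 [D]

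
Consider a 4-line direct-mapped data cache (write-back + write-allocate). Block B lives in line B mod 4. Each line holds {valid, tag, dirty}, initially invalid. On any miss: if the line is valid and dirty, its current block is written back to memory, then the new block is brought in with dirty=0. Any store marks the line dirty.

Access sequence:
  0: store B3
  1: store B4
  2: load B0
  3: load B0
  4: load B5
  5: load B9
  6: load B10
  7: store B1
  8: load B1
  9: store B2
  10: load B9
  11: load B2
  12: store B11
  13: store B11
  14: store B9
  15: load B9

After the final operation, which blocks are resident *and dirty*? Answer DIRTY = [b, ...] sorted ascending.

0: W B3 → L3 miss [D]
1: W B4 → L0 miss [D]
2: R B0 → L0 miss wb→B4 [-]
3: R B0 → L0 hit [-]
4: R B5 → L1 miss [-]
5: R B9 → L1 miss [-]
6: R B10 → L2 miss [-]
7: W B1 → L1 miss [D]
8: R B1 → L1 hit [D]
9: W B2 → L2 miss [D]
10: R B9 → L1 miss wb→B1 [-]
11: R B2 → L2 hit [D]
12: W B11 → L3 miss wb→B3 [D]
13: W B11 → L3 hit [D]
14: W B9 → L1 hit [D]
15: R B9 → L1 hit [D]

DIRTY = [2, 9, 11]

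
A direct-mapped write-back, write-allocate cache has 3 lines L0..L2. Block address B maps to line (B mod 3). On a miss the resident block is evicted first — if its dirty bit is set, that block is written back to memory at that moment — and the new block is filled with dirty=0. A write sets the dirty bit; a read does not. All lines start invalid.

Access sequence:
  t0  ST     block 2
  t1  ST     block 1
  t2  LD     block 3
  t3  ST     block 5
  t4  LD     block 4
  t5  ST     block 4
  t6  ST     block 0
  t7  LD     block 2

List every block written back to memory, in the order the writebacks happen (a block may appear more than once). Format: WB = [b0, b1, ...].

0: W B2 → L2 miss [D]
1: W B1 → L1 miss [D]
2: R B3 → L0 miss [-]
3: W B5 → L2 miss wb→B2 [D]
4: R B4 → L1 miss wb→B1 [-]
5: W B4 → L1 hit [D]
6: W B0 → L0 miss [D]
7: R B2 → L2 miss wb→B5 [-]

WB = [2, 1, 5]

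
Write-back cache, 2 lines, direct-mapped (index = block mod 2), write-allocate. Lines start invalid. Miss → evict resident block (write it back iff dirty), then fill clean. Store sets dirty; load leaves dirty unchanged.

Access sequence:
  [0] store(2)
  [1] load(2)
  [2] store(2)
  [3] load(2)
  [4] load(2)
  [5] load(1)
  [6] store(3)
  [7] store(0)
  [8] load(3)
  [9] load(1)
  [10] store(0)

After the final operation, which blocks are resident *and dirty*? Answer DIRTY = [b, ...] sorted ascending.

0: W B2 -> L0 miss  d=D]
1: R B2 -> L0 hit  d=D]
2: W B2 -> L0 hit  d=D]
3: R B2 -> L0 hit  d=D]
4: R B2 -> L0 hit  d=D]
5: R B1 -> L1 miss  d=-]
6: W B3 -> L1 miss  d=D]
7: W B0 -> L0 miss wb->B2  d=D]
8: R B3 -> L1 hit  d=D]
9: R B1 -> L1 miss wb->B3  d=-]
10: W B0 -> L0 hit  d=D]

DIRTY = [0]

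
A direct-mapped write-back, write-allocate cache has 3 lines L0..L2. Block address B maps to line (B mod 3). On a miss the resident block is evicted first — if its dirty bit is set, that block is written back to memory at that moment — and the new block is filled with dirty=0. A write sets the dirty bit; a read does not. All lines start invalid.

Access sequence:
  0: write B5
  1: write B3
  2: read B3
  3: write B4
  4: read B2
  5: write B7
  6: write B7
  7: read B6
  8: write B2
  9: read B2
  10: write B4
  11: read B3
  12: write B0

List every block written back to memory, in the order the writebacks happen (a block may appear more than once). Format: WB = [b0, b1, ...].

WB = [5, 4, 3, 7]

0: W B5 -> L2 miss  d=D]
1: W B3 -> L0 miss  d=D]
2: R B3 -> L0 hit  d=D]
3: W B4 -> L1 miss  d=D]
4: R B2 -> L2 miss wb->B5  d=-]
5: W B7 -> L1 miss wb->B4  d=D]
6: W B7 -> L1 hit  d=D]
7: R B6 -> L0 miss wb->B3  d=-]
8: W B2 -> L2 hit  d=D]
9: R B2 -> L2 hit  d=D]
10: W B4 -> L1 miss wb->B7  d=D]
11: R B3 -> L0 miss  d=-]
12: W B0 -> L0 miss  d=D]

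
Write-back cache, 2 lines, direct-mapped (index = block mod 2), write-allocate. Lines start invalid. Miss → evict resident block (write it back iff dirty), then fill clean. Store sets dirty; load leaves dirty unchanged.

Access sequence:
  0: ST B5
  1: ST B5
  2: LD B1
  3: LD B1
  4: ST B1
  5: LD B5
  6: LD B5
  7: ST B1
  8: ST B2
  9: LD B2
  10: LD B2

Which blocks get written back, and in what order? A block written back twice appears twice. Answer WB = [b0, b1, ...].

WB = [5, 1]

  0 | W B5 → L1 miss [D]
  1 | W B5 → L1 hit [D]
  2 | R B1 → L1 miss wb→B5 [-]
  3 | R B1 → L1 hit [-]
  4 | W B1 → L1 hit [D]
  5 | R B5 → L1 miss wb→B1 [-]
  6 | R B5 → L1 hit [-]
  7 | W B1 → L1 miss [D]
  8 | W B2 → L0 miss [D]
  9 | R B2 → L0 hit [D]
  10 | R B2 → L0 hit [D]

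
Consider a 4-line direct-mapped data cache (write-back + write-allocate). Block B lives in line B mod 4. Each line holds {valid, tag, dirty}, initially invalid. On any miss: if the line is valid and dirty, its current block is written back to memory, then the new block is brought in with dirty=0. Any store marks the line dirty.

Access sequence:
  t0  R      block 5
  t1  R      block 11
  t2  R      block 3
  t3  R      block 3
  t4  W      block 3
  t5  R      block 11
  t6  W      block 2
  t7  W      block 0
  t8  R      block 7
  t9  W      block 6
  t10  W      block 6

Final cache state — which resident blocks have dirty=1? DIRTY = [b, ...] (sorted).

DIRTY = [0, 6]

0: R B5 → L1 miss [-]
1: R B11 → L3 miss [-]
2: R B3 → L3 miss [-]
3: R B3 → L3 hit [-]
4: W B3 → L3 hit [D]
5: R B11 → L3 miss wb→B3 [-]
6: W B2 → L2 miss [D]
7: W B0 → L0 miss [D]
8: R B7 → L3 miss [-]
9: W B6 → L2 miss wb→B2 [D]
10: W B6 → L2 hit [D]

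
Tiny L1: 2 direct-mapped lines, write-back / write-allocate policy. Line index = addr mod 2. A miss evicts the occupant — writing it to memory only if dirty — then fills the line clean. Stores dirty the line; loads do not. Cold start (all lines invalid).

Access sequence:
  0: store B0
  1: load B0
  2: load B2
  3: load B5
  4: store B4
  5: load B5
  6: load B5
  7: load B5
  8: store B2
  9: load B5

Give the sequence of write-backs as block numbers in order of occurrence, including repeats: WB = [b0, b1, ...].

WB = [0, 4]

0: W B0 -> L0 miss  d=D]
1: R B0 -> L0 hit  d=D]
2: R B2 -> L0 miss wb->B0  d=-]
3: R B5 -> L1 miss  d=-]
4: W B4 -> L0 miss  d=D]
5: R B5 -> L1 hit  d=-]
6: R B5 -> L1 hit  d=-]
7: R B5 -> L1 hit  d=-]
8: W B2 -> L0 miss wb->B4  d=D]
9: R B5 -> L1 hit  d=-]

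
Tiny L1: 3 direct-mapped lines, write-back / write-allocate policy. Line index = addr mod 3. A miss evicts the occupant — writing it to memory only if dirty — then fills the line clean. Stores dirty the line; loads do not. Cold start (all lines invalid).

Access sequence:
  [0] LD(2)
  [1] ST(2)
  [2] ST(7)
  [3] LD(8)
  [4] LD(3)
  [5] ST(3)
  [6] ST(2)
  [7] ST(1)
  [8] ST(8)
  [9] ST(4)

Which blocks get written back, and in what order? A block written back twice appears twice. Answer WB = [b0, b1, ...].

  0 | R B2 → L2 miss [-]
  1 | W B2 → L2 hit [D]
  2 | W B7 → L1 miss [D]
  3 | R B8 → L2 miss wb→B2 [-]
  4 | R B3 → L0 miss [-]
  5 | W B3 → L0 hit [D]
  6 | W B2 → L2 miss [D]
  7 | W B1 → L1 miss wb→B7 [D]
  8 | W B8 → L2 miss wb→B2 [D]
  9 | W B4 → L1 miss wb→B1 [D]

WB = [2, 7, 2, 1]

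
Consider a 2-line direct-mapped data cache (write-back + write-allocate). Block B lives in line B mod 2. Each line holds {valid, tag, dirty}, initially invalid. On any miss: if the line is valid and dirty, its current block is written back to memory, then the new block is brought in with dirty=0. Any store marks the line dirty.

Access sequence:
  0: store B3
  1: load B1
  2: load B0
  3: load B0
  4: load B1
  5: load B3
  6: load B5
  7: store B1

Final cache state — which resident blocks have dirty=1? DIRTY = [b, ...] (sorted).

DIRTY = [1]

0: W B3 → L1 miss [D]
1: R B1 → L1 miss wb→B3 [-]
2: R B0 → L0 miss [-]
3: R B0 → L0 hit [-]
4: R B1 → L1 hit [-]
5: R B3 → L1 miss [-]
6: R B5 → L1 miss [-]
7: W B1 → L1 miss [D]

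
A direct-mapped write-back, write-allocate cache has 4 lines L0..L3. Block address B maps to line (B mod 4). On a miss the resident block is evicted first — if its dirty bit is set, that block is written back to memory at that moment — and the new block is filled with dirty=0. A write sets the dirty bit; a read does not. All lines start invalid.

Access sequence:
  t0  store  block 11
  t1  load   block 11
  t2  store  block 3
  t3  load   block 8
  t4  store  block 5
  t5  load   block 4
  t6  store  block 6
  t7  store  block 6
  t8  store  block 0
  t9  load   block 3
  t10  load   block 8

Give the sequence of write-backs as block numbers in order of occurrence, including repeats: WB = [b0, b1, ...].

WB = [11, 0]

  0 | W B11 → L3 miss [D]
  1 | R B11 → L3 hit [D]
  2 | W B3 → L3 miss wb→B11 [D]
  3 | R B8 → L0 miss [-]
  4 | W B5 → L1 miss [D]
  5 | R B4 → L0 miss [-]
  6 | W B6 → L2 miss [D]
  7 | W B6 → L2 hit [D]
  8 | W B0 → L0 miss [D]
  9 | R B3 → L3 hit [D]
  10 | R B8 → L0 miss wb→B0 [-]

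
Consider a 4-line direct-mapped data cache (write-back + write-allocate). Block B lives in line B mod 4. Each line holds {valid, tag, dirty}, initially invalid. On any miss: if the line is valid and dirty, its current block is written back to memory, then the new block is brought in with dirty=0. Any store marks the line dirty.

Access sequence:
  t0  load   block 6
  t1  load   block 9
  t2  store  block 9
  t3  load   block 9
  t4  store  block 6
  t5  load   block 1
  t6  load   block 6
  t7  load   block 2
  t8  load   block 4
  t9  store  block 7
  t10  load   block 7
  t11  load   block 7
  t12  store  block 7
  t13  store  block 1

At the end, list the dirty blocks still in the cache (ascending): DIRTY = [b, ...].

DIRTY = [1, 7]

0: R B6 -> L2 miss  d=-]
1: R B9 -> L1 miss  d=-]
2: W B9 -> L1 hit  d=D]
3: R B9 -> L1 hit  d=D]
4: W B6 -> L2 hit  d=D]
5: R B1 -> L1 miss wb->B9  d=-]
6: R B6 -> L2 hit  d=D]
7: R B2 -> L2 miss wb->B6  d=-]
8: R B4 -> L0 miss  d=-]
9: W B7 -> L3 miss  d=D]
10: R B7 -> L3 hit  d=D]
11: R B7 -> L3 hit  d=D]
12: W B7 -> L3 hit  d=D]
13: W B1 -> L1 hit  d=D]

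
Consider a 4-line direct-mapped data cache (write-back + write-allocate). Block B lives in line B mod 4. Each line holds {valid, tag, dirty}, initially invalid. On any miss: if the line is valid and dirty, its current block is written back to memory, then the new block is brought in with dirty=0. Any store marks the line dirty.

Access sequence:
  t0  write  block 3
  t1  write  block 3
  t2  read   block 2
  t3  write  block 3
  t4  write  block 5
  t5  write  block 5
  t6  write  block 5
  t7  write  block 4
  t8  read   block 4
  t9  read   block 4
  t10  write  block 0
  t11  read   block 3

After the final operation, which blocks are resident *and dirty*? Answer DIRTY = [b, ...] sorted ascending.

DIRTY = [0, 3, 5]

0: W B3 → L3 miss [D]
1: W B3 → L3 hit [D]
2: R B2 → L2 miss [-]
3: W B3 → L3 hit [D]
4: W B5 → L1 miss [D]
5: W B5 → L1 hit [D]
6: W B5 → L1 hit [D]
7: W B4 → L0 miss [D]
8: R B4 → L0 hit [D]
9: R B4 → L0 hit [D]
10: W B0 → L0 miss wb→B4 [D]
11: R B3 → L3 hit [D]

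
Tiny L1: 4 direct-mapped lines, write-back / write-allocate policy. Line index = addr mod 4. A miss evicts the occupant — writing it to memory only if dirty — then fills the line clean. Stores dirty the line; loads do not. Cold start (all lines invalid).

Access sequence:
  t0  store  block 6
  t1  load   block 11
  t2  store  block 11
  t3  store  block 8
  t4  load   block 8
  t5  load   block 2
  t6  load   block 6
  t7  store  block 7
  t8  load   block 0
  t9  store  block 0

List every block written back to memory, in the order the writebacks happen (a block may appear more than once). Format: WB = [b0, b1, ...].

WB = [6, 11, 8]

0: W B6 → L2 miss [D]
1: R B11 → L3 miss [-]
2: W B11 → L3 hit [D]
3: W B8 → L0 miss [D]
4: R B8 → L0 hit [D]
5: R B2 → L2 miss wb→B6 [-]
6: R B6 → L2 miss [-]
7: W B7 → L3 miss wb→B11 [D]
8: R B0 → L0 miss wb→B8 [-]
9: W B0 → L0 hit [D]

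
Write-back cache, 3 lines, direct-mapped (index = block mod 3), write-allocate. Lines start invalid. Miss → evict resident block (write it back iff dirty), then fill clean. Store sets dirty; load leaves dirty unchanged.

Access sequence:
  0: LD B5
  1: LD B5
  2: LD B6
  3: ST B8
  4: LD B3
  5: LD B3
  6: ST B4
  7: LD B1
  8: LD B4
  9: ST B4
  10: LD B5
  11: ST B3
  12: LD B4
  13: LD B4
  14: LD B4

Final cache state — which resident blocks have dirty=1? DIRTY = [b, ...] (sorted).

DIRTY = [3, 4]

0: R B5 -> L2 miss  d=-]
1: R B5 -> L2 hit  d=-]
2: R B6 -> L0 miss  d=-]
3: W B8 -> L2 miss  d=D]
4: R B3 -> L0 miss  d=-]
5: R B3 -> L0 hit  d=-]
6: W B4 -> L1 miss  d=D]
7: R B1 -> L1 miss wb->B4  d=-]
8: R B4 -> L1 miss  d=-]
9: W B4 -> L1 hit  d=D]
10: R B5 -> L2 miss wb->B8  d=-]
11: W B3 -> L0 hit  d=D]
12: R B4 -> L1 hit  d=D]
13: R B4 -> L1 hit  d=D]
14: R B4 -> L1 hit  d=D]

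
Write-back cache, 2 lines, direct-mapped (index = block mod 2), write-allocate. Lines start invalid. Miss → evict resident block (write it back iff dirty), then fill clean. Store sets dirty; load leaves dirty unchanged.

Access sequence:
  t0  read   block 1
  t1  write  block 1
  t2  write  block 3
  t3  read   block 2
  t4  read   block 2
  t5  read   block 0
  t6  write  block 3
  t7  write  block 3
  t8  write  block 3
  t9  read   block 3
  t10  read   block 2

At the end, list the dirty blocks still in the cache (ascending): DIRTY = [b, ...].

0: R B1 → L1 miss [-]
1: W B1 → L1 hit [D]
2: W B3 → L1 miss wb→B1 [D]
3: R B2 → L0 miss [-]
4: R B2 → L0 hit [-]
5: R B0 → L0 miss [-]
6: W B3 → L1 hit [D]
7: W B3 → L1 hit [D]
8: W B3 → L1 hit [D]
9: R B3 → L1 hit [D]
10: R B2 → L0 miss [-]

DIRTY = [3]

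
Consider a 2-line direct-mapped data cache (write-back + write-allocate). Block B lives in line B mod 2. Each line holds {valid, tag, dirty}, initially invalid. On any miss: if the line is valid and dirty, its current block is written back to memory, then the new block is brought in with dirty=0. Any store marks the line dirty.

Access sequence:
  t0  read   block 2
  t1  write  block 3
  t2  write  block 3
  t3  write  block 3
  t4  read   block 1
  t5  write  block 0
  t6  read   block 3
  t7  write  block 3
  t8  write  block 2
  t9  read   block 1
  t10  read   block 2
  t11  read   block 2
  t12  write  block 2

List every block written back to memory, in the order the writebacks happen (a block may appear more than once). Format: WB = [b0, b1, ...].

0: R B2 -> L0 miss  d=-]
1: W B3 -> L1 miss  d=D]
2: W B3 -> L1 hit  d=D]
3: W B3 -> L1 hit  d=D]
4: R B1 -> L1 miss wb->B3  d=-]
5: W B0 -> L0 miss  d=D]
6: R B3 -> L1 miss  d=-]
7: W B3 -> L1 hit  d=D]
8: W B2 -> L0 miss wb->B0  d=D]
9: R B1 -> L1 miss wb->B3  d=-]
10: R B2 -> L0 hit  d=D]
11: R B2 -> L0 hit  d=D]
12: W B2 -> L0 hit  d=D]

WB = [3, 0, 3]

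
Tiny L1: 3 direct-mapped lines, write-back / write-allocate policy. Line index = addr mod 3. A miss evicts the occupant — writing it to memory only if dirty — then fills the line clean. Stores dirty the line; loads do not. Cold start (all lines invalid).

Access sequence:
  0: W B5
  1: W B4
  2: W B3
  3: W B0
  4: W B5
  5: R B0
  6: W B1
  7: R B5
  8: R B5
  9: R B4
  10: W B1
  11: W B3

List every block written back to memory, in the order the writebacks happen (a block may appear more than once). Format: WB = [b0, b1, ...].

WB = [3, 4, 1, 0]

0: W B5 → L2 miss [D]
1: W B4 → L1 miss [D]
2: W B3 → L0 miss [D]
3: W B0 → L0 miss wb→B3 [D]
4: W B5 → L2 hit [D]
5: R B0 → L0 hit [D]
6: W B1 → L1 miss wb→B4 [D]
7: R B5 → L2 hit [D]
8: R B5 → L2 hit [D]
9: R B4 → L1 miss wb→B1 [-]
10: W B1 → L1 miss [D]
11: W B3 → L0 miss wb→B0 [D]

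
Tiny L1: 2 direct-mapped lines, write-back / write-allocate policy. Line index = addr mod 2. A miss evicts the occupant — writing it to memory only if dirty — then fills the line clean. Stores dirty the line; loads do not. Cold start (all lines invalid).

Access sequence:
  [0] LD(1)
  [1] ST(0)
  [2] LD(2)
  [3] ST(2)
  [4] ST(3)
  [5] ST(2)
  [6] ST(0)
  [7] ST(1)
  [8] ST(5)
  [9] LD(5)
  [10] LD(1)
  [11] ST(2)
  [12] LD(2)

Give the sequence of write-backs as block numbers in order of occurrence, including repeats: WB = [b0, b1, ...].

WB = [0, 2, 3, 1, 5, 0]

0: R B1 → L1 miss [-]
1: W B0 → L0 miss [D]
2: R B2 → L0 miss wb→B0 [-]
3: W B2 → L0 hit [D]
4: W B3 → L1 miss [D]
5: W B2 → L0 hit [D]
6: W B0 → L0 miss wb→B2 [D]
7: W B1 → L1 miss wb→B3 [D]
8: W B5 → L1 miss wb→B1 [D]
9: R B5 → L1 hit [D]
10: R B1 → L1 miss wb→B5 [-]
11: W B2 → L0 miss wb→B0 [D]
12: R B2 → L0 hit [D]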